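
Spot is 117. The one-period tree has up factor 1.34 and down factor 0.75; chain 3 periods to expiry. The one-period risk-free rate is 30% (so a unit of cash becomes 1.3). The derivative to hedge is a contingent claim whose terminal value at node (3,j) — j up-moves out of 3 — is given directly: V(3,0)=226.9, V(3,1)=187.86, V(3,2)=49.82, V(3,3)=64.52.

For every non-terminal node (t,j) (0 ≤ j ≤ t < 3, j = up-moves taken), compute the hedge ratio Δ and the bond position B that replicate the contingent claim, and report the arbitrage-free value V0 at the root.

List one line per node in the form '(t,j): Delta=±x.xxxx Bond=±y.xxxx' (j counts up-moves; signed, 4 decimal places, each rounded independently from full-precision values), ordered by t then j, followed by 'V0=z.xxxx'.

(0,0): Delta=-0.0416 Bond=33.7969
(1,0): Delta=-1.9513 Bond=211.5085
(1,1): Delta=0.0361 Bond=31.7489
(2,0): Delta=-1.0054 Bond=212.7132
(2,1): Delta=-1.9898 Bond=279.4881
(2,2): Delta=0.1186 Bond=23.9489
V0=28.9294

Under the risk-neutral measure, an up-move has probability p* = (R−d)/(u−d) = 0.9322 and values discount at R = 1.3.
Payoff layer (t=3): V(3,0)=226.9000, V(3,1)=187.8600, V(3,2)=49.8200, V(3,3)=64.5200
(2,0): S=65.8125. Δ = (V_up−V_dn)/(S_up−S_dn) = (187.8600−226.9000)/(88.1887−49.3594) = -1.0054. V = [p*·187.8600 + (1−p*)·226.9000]/1.3 = 146.5437. B = V − Δ·S = 212.7132.
(2,1): S=117.5850. Δ = (V_up−V_dn)/(S_up−S_dn) = (49.8200−187.8600)/(157.5639−88.1887) = -1.9898. V = [p*·49.8200 + (1−p*)·187.8600]/1.3 = 45.5220. B = V − Δ·S = 279.4881.
(2,2): S=210.0852. Δ = (V_up−V_dn)/(S_up−S_dn) = (64.5200−49.8200)/(281.5142−157.5639) = 0.1186. V = [p*·64.5200 + (1−p*)·49.8200]/1.3 = 48.8641. B = V − Δ·S = 23.9489.
(1,0): S=87.7500. Δ = (V_up−V_dn)/(S_up−S_dn) = (45.5220−146.5437)/(117.5850−65.8125) = -1.9513. V = [p*·45.5220 + (1−p*)·146.5437]/1.3 = 40.2854. B = V − Δ·S = 211.5085.
(1,1): S=156.7800. Δ = (V_up−V_dn)/(S_up−S_dn) = (48.8641−45.5220)/(210.0852−117.5850) = 0.0361. V = [p*·48.8641 + (1−p*)·45.5220]/1.3 = 37.4135. B = V − Δ·S = 31.7489.
(0,0): S=117.0000. Δ = (V_up−V_dn)/(S_up−S_dn) = (37.4135−40.2854)/(156.7800−87.7500) = -0.0416. V = [p*·37.4135 + (1−p*)·40.2854]/1.3 = 28.9294. B = V − Δ·S = 33.7969.
Check: Δ(0,0)·S0 + B(0,0) = 28.9294 = V0.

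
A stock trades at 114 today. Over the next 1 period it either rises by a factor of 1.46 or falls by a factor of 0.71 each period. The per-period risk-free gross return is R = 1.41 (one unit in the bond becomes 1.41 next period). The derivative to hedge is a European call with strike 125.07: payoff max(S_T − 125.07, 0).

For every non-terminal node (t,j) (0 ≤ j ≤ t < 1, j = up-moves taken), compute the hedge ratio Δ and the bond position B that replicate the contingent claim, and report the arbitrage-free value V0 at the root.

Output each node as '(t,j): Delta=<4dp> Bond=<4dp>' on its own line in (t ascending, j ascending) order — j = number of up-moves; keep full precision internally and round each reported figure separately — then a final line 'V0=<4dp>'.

(0,0): Delta=0.4839 Bond=-27.7756
V0=27.3844

No-arbitrage ⇒ martingale measure with p* = (R−d)/(u−d) = 0.9333.
Payoff layer (t=1): V(1,0)=0.0000, V(1,1)=41.3700
Node (0,0) S=114.0000: V=(p*·41.3700+(1−p*)·0.0000)/1.41=27.3844; Δ=(41.3700−0.0000)/(166.4400−80.9400)=0.4839; B=V−Δ·S=-27.7756
The time-0 hedge costs 27.3844, which is the no-arbitrage price.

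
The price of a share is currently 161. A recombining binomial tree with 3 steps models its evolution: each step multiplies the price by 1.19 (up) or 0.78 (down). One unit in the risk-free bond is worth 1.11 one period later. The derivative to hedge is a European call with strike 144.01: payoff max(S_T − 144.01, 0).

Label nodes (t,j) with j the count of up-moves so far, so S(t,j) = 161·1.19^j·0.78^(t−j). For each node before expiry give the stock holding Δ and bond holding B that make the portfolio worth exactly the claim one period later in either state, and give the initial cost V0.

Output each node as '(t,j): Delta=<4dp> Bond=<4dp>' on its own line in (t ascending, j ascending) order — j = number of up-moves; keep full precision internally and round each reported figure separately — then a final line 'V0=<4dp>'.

(0,0): Delta=0.8752 Bond=-82.9941
(1,0): Delta=0.4763 Bond=-42.0356
(1,1): Delta=0.9386 Bond=-104.2660
(2,0): Delta=0.0000 Bond=0.0000
(2,1): Delta=0.5520 Bond=-57.9710
(2,2): Delta=1.0000 Bond=-129.7387
V0=57.9133

The replicating-portfolio and risk-neutral prices coincide; use p* = (1.11−0.78)/(1.19−0.78) = 0.8049 for the latter.
Payoff layer (t=3): V(3,0)=0.0000, V(3,1)=0.0000, V(3,2)=33.8238, V(3,3)=127.3006
  t=2,j=0: stock 97.9524 → up 116.5634 (V=0.0000), down 76.4029 (V=0.0000). Price 0.0000; hedge Δ=0.0000, bond B=0.0000.
  t=2,j=1: stock 149.4402 → up 177.8338 (V=33.8238), down 116.5634 (V=0.0000). Price 24.5262; hedge Δ=0.5520, bond B=-57.9710.
  t=2,j=2: stock 227.9921 → up 271.3106 (V=127.3006), down 177.8338 (V=33.8238). Price 98.2534; hedge Δ=1.0000, bond B=-129.7387.
  t=1,j=0: stock 125.5800 → up 149.4402 (V=24.5262), down 97.9524 (V=0.0000). Price 17.7843; hedge Δ=0.4763, bond B=-42.0356.
  t=1,j=1: stock 191.5900 → up 227.9921 (V=98.2534), down 149.4402 (V=24.5262). Price 75.5564; hedge Δ=0.9386, bond B=-104.2660.
  t=0,j=0: stock 161.0000 → up 191.5900 (V=75.5564), down 125.5800 (V=17.7843). Price 57.9133; hedge Δ=0.8752, bond B=-82.9941.
Root portfolio cost Δ·161+B reproduces V0=57.9133.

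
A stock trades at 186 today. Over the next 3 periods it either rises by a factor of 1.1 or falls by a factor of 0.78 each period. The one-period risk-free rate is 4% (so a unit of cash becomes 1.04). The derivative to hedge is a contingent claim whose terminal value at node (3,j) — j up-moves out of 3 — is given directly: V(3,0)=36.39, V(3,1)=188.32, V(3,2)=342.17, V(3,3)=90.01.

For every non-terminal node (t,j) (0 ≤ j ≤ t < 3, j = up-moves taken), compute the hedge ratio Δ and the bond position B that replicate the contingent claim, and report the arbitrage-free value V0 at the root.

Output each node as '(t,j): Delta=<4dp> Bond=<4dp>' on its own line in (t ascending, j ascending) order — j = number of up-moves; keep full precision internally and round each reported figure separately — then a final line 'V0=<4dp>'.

(0,0): Delta=-1.7747 Bond=500.5246
(1,0): Delta=3.1790 Bond=-198.1312
(1,1): Delta=-2.5853 Bond=686.3941
(2,0): Delta=4.1956 Bond=-321.0956
(2,1): Delta=3.0126 Bond=-179.5090
(2,2): Delta=-3.5013 Bond=920.0096
V0=170.4363

Under the risk-neutral measure, an up-move has probability p* = (R−d)/(u−d) = 0.8125 and values discount at R = 1.04.
Payoff layer (t=3): V(3,0)=36.3900, V(3,1)=188.3200, V(3,2)=342.1700, V(3,3)=90.0100
(2,0): S=113.1624. Δ = (V_up−V_dn)/(S_up−S_dn) = (188.3200−36.3900)/(124.4786−88.2667) = 4.1956. V = [p*·188.3200 + (1−p*)·36.3900]/1.04 = 153.6857. B = V − Δ·S = -321.0956.
(2,1): S=159.5880. Δ = (V_up−V_dn)/(S_up−S_dn) = (342.1700−188.3200)/(175.5468−124.4786) = 3.0126. V = [p*·342.1700 + (1−p*)·188.3200]/1.04 = 301.2722. B = V − Δ·S = -179.5090.
(2,2): S=225.0600. Δ = (V_up−V_dn)/(S_up−S_dn) = (90.0100−342.1700)/(247.5660−175.5468) = -3.5013. V = [p*·90.0100 + (1−p*)·342.1700]/1.04 = 132.0096. B = V − Δ·S = 920.0096.
(1,0): S=145.0800. Δ = (V_up−V_dn)/(S_up−S_dn) = (301.2722−153.6857)/(159.5880−113.1624) = 3.1790. V = [p*·301.2722 + (1−p*)·153.6857]/1.04 = 263.0767. B = V − Δ·S = -198.1312.
(1,1): S=204.6000. Δ = (V_up−V_dn)/(S_up−S_dn) = (132.0096−301.2722)/(225.0600−159.5880) = -2.5853. V = [p*·132.0096 + (1−p*)·301.2722]/1.04 = 157.4484. B = V − Δ·S = 686.3941.
(0,0): S=186.0000. Δ = (V_up−V_dn)/(S_up−S_dn) = (157.4484−263.0767)/(204.6000−145.0800) = -1.7747. V = [p*·157.4484 + (1−p*)·263.0767]/1.04 = 170.4363. B = V − Δ·S = 500.5246.
Self-financing check: at every node Δ·S+B equals the discounted successor values.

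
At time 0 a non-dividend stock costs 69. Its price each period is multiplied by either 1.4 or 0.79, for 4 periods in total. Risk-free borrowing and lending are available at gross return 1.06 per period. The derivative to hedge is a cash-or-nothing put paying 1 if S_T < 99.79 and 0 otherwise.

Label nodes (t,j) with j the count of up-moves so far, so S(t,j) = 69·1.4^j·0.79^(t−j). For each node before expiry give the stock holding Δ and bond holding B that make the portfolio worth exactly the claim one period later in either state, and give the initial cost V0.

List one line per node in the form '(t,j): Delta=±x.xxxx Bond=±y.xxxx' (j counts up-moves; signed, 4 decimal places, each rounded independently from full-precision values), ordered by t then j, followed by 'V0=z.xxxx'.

No-arbitrage ⇒ martingale measure with p* = (R−d)/(u−d) = 0.4426.
At expiry t=4: V(4,0)=1.0000, V(4,1)=1.0000, V(4,2)=1.0000, V(4,3)=0.0000, V(4,4)=0.0000
(3,0): S=34.0197. Δ = (V_up−V_dn)/(S_up−S_dn) = (1.0000−1.0000)/(47.6276−26.8756) = 0.0000. V = [p*·1.0000 + (1−p*)·1.0000]/1.06 = 0.9434. B = V − Δ·S = 0.9434.
(3,1): S=60.2881. Δ = (V_up−V_dn)/(S_up−S_dn) = (1.0000−1.0000)/(84.4033−47.6276) = 0.0000. V = [p*·1.0000 + (1−p*)·1.0000]/1.06 = 0.9434. B = V − Δ·S = 0.9434.
(3,2): S=106.8396. Δ = (V_up−V_dn)/(S_up−S_dn) = (0.0000−1.0000)/(149.5754−84.4033) = -0.0153. V = [p*·0.0000 + (1−p*)·1.0000]/1.06 = 0.5258. B = V − Δ·S = 2.1652.
(3,3): S=189.3360. Δ = (V_up−V_dn)/(S_up−S_dn) = (0.0000−0.0000)/(265.0704−149.5754) = 0.0000. V = [p*·0.0000 + (1−p*)·0.0000]/1.06 = 0.0000. B = V − Δ·S = 0.0000.
(2,0): S=43.0629. Δ = (V_up−V_dn)/(S_up−S_dn) = (0.9434−0.9434)/(60.2881−34.0197) = 0.0000. V = [p*·0.9434 + (1−p*)·0.9434]/1.06 = 0.8900. B = V − Δ·S = 0.8900.
(2,1): S=76.3140. Δ = (V_up−V_dn)/(S_up−S_dn) = (0.5258−0.9434)/(106.8396−60.2881) = -0.0090. V = [p*·0.5258 + (1−p*)·0.9434]/1.06 = 0.7156. B = V − Δ·S = 1.4002.
(2,2): S=135.2400. Δ = (V_up−V_dn)/(S_up−S_dn) = (0.0000−0.5258)/(189.3360−106.8396) = -0.0064. V = [p*·0.0000 + (1−p*)·0.5258]/1.06 = 0.2765. B = V − Δ·S = 1.1385.
(1,0): S=54.5100. Δ = (V_up−V_dn)/(S_up−S_dn) = (0.7156−0.8900)/(76.3140−43.0629) = -0.0052. V = [p*·0.7156 + (1−p*)·0.8900]/1.06 = 0.7668. B = V − Δ·S = 1.0527.
(1,1): S=96.6000. Δ = (V_up−V_dn)/(S_up−S_dn) = (0.2765−0.7156)/(135.2400−76.3140) = -0.0075. V = [p*·0.2765 + (1−p*)·0.7156]/1.06 = 0.4918. B = V − Δ·S = 1.2117.
(0,0): S=69.0000. Δ = (V_up−V_dn)/(S_up−S_dn) = (0.4918−0.7668)/(96.6000−54.5100) = -0.0065. V = [p*·0.4918 + (1−p*)·0.7668]/1.06 = 0.6086. B = V − Δ·S = 1.0595.
The time-0 hedge costs 0.6086, which is the no-arbitrage price.

(0,0): Delta=-0.0065 Bond=1.0595
(1,0): Delta=-0.0052 Bond=1.0527
(1,1): Delta=-0.0075 Bond=1.2117
(2,0): Delta=0.0000 Bond=0.8900
(2,1): Delta=-0.0090 Bond=1.4002
(2,2): Delta=-0.0064 Bond=1.1385
(3,0): Delta=0.0000 Bond=0.9434
(3,1): Delta=0.0000 Bond=0.9434
(3,2): Delta=-0.0153 Bond=2.1652
(3,3): Delta=0.0000 Bond=0.0000
V0=0.6086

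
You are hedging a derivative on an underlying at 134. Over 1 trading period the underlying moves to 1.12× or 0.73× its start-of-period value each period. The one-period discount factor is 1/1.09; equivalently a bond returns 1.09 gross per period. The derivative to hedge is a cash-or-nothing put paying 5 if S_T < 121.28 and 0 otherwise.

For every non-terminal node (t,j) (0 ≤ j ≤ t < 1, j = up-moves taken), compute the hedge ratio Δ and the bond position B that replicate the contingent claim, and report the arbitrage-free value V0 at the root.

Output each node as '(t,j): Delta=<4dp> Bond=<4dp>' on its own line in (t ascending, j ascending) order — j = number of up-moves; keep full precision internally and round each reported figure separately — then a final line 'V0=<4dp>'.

The replicating-portfolio and risk-neutral prices coincide; use p* = (1.09−0.73)/(1.12−0.73) = 0.9231 for the latter.
Terminal values V(1,·): V(1,0)=5.0000, V(1,1)=0.0000
(0,0): S=134.0000. Δ = (V_up−V_dn)/(S_up−S_dn) = (0.0000−5.0000)/(150.0800−97.8200) = -0.0957. V = [p*·0.0000 + (1−p*)·5.0000]/1.09 = 0.3529. B = V − Δ·S = 13.1734.
Self-financing check: at every node Δ·S+B equals the discounted successor values.

(0,0): Delta=-0.0957 Bond=13.1734
V0=0.3529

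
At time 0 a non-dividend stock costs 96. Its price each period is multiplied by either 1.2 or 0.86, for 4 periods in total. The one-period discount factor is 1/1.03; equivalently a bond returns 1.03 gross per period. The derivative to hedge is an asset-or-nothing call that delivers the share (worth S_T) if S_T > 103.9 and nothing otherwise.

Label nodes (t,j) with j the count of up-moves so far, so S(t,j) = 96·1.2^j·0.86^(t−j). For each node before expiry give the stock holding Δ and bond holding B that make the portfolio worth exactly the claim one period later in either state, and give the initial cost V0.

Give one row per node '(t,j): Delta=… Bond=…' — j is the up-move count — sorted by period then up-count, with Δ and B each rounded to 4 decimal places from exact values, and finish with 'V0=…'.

Under the risk-neutral measure, an up-move has probability p* = (R−d)/(u−d) = 0.5000 and values discount at R = 1.03.
Terminal values V(4,·): V(4,0)=0.0000, V(4,1)=0.0000, V(4,2)=0.0000, V(4,3)=142.6637, V(4,4)=199.0656
  t=3,j=0: stock 61.0614 → up 73.2737 (V=0.0000), down 52.5128 (V=0.0000). Price 0.0000; hedge Δ=0.0000, bond B=0.0000.
  t=3,j=1: stock 85.2019 → up 102.2423 (V=0.0000), down 73.2737 (V=0.0000). Price 0.0000; hedge Δ=0.0000, bond B=0.0000.
  t=3,j=2: stock 118.8864 → up 142.6637 (V=142.6637), down 102.2423 (V=0.0000). Price 69.2542; hedge Δ=3.5294, bond B=-350.3448.
  t=3,j=3: stock 165.8880 → up 199.0656 (V=199.0656), down 142.6637 (V=142.6637). Price 165.8880; hedge Δ=1.0000, bond B=0.0000.
  t=2,j=0: stock 71.0016 → up 85.2019 (V=0.0000), down 61.0614 (V=0.0000). Price 0.0000; hedge Δ=0.0000, bond B=0.0000.
  t=2,j=1: stock 99.0720 → up 118.8864 (V=69.2542), down 85.2019 (V=0.0000). Price 33.6186; hedge Δ=2.0560, bond B=-170.0703.
  t=2,j=2: stock 138.2400 → up 165.8880 (V=165.8880), down 118.8864 (V=69.2542). Price 114.1467; hedge Δ=2.0560, bond B=-170.0703.
  t=1,j=0: stock 82.5600 → up 99.0720 (V=33.6186), down 71.0016 (V=0.0000). Price 16.3197; hedge Δ=1.1977, bond B=-82.5584.
  t=1,j=1: stock 115.2000 → up 138.2400 (V=114.1467), down 99.0720 (V=33.6186). Price 71.7307; hedge Δ=2.0560, bond B=-165.1168.
  t=0,j=0: stock 96.0000 → up 115.2000 (V=71.7307), down 82.5600 (V=16.3197). Price 42.7429; hedge Δ=1.6976, bond B=-120.2307.
Root portfolio cost Δ·96+B reproduces V0=42.7429.

(0,0): Delta=1.6976 Bond=-120.2307
(1,0): Delta=1.1977 Bond=-82.5584
(1,1): Delta=2.0560 Bond=-165.1168
(2,0): Delta=0.0000 Bond=0.0000
(2,1): Delta=2.0560 Bond=-170.0703
(2,2): Delta=2.0560 Bond=-170.0703
(3,0): Delta=0.0000 Bond=0.0000
(3,1): Delta=0.0000 Bond=0.0000
(3,2): Delta=3.5294 Bond=-350.3448
(3,3): Delta=1.0000 Bond=0.0000
V0=42.7429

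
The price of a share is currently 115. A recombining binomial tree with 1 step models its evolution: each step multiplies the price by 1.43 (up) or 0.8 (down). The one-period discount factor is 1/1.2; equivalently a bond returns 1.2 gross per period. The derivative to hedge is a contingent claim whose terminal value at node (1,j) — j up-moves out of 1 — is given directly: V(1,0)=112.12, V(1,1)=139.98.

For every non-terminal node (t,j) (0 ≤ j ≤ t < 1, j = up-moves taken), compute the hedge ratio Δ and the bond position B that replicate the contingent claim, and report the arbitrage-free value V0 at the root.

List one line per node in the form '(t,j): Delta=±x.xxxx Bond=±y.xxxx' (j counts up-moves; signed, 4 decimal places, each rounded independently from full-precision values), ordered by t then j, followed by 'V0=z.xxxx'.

(0,0): Delta=0.3845 Bond=63.9519
V0=108.1741

Under the risk-neutral measure, an up-move has probability p* = (R−d)/(u−d) = 0.6349 and values discount at R = 1.2.
Terminal values V(1,·): V(1,0)=112.1200, V(1,1)=139.9800
(0,0): S=115.0000. Δ = (V_up−V_dn)/(S_up−S_dn) = (139.9800−112.1200)/(164.4500−92.0000) = 0.3845. V = [p*·139.9800 + (1−p*)·112.1200]/1.2 = 108.1741. B = V − Δ·S = 63.9519.
Self-financing check: at every node Δ·S+B equals the discounted successor values.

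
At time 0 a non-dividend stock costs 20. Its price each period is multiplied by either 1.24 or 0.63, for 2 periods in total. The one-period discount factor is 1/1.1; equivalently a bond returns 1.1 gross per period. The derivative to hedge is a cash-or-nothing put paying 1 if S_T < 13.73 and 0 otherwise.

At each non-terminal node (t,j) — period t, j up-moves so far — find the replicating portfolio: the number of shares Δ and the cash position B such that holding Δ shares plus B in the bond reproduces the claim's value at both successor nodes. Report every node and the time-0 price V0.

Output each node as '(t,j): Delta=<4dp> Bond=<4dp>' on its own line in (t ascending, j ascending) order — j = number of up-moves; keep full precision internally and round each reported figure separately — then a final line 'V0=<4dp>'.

No-arbitrage ⇒ martingale measure with p* = (R−d)/(u−d) = 0.7705.
Terminal payoffs: V(2,0)=1.0000, V(2,1)=0.0000, V(2,2)=0.0000
Node (1,0) S=12.6000: V=(p*·0.0000+(1−p*)·1.0000)/1.1=0.2086; Δ=(0.0000−1.0000)/(15.6240−7.9380)=-0.1301; B=V−Δ·S=1.8480
Node (1,1) S=24.8000: V=(p*·0.0000+(1−p*)·0.0000)/1.1=0.0000; Δ=(0.0000−0.0000)/(30.7520−15.6240)=0.0000; B=V−Δ·S=0.0000
Node (0,0) S=20.0000: V=(p*·0.0000+(1−p*)·0.2086)/1.1=0.0435; Δ=(0.0000−0.2086)/(24.8000−12.6000)=-0.0171; B=V−Δ·S=0.3856
Each (Δ,B) replicates both successor values, so the strategy is self-financing and V0 is arbitrage-free.

(0,0): Delta=-0.0171 Bond=0.3856
(1,0): Delta=-0.1301 Bond=1.8480
(1,1): Delta=0.0000 Bond=0.0000
V0=0.0435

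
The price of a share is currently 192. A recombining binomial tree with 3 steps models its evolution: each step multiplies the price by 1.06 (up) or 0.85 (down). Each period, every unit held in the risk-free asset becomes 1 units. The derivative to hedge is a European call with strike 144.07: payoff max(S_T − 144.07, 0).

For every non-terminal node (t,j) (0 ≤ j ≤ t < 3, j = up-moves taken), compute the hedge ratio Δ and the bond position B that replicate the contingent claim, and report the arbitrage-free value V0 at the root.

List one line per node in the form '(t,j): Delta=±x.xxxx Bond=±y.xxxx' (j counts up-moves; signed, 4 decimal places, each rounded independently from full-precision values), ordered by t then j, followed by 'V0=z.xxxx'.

(0,0): Delta=0.9470 Bond=-133.2916
(1,0): Delta=0.7819 Bond=-106.3455
(1,1): Delta=1.0000 Bond=-144.0700
(2,0): Delta=0.1021 Bond=-12.0344
(2,1): Delta=1.0000 Bond=-144.0700
(2,2): Delta=1.0000 Bond=-144.0700
V0=48.5401

Risk-neutral probability p* = (R−d)/(u−d) = (1−0.85)/(1.06−0.85) = 0.7143.
Terminal payoffs: V(3,0)=0.0000, V(3,1)=2.9732, V(3,2)=39.3015, V(3,3)=84.6051
  t=2,j=0: stock 138.7200 → up 147.0432 (V=2.9732), down 117.9120 (V=0.0000). Price 2.1237; hedge Δ=0.1021, bond B=-12.0344.
  t=2,j=1: stock 172.9920 → up 183.3715 (V=39.3015), down 147.0432 (V=2.9732). Price 28.9220; hedge Δ=1.0000, bond B=-144.0700.
  t=2,j=2: stock 215.7312 → up 228.6751 (V=84.6051), down 183.3715 (V=39.3015). Price 71.6612; hedge Δ=1.0000, bond B=-144.0700.
  t=1,j=0: stock 163.2000 → up 172.9920 (V=28.9220), down 138.7200 (V=2.1237). Price 21.2653; hedge Δ=0.7819, bond B=-106.3455.
  t=1,j=1: stock 203.5200 → up 215.7312 (V=71.6612), down 172.9920 (V=28.9220). Price 59.4500; hedge Δ=1.0000, bond B=-144.0700.
  t=0,j=0: stock 192.0000 → up 203.5200 (V=59.4500), down 163.2000 (V=21.2653). Price 48.5401; hedge Δ=0.9470, bond B=-133.2916.
Check: Δ(0,0)·S0 + B(0,0) = 48.5401 = V0.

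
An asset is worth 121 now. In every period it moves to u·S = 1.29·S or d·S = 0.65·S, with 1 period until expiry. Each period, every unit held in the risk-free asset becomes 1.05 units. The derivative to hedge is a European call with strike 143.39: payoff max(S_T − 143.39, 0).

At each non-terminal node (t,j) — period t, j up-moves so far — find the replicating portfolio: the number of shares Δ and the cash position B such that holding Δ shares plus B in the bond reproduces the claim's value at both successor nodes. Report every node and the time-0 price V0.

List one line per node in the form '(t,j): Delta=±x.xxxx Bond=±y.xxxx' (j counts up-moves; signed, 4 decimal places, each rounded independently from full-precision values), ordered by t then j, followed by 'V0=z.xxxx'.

(0,0): Delta=0.1640 Bond=-12.2842
V0=7.5595

The replicating-portfolio and risk-neutral prices coincide; use p* = (1.05−0.65)/(1.29−0.65) = 0.6250 for the latter.
Payoff layer (t=1): V(1,0)=0.0000, V(1,1)=12.7000
Node (0,0) S=121.0000: V=(p*·12.7000+(1−p*)·0.0000)/1.05=7.5595; Δ=(12.7000−0.0000)/(156.0900−78.6500)=0.1640; B=V−Δ·S=-12.2842
The time-0 hedge costs 7.5595, which is the no-arbitrage price.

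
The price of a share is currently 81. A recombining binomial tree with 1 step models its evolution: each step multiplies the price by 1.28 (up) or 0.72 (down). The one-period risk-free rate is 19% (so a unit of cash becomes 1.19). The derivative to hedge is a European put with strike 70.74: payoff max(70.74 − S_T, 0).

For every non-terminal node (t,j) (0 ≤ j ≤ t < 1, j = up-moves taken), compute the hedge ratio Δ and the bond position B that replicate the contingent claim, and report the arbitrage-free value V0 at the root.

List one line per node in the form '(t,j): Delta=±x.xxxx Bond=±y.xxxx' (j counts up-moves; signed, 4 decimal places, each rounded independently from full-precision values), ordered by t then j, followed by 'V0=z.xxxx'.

(0,0): Delta=-0.2738 Bond=23.8559
V0=1.6774

Under the risk-neutral measure, an up-move has probability p* = (R−d)/(u−d) = 0.8393 and values discount at R = 1.19.
Payoff layer (t=1): V(1,0)=12.4200, V(1,1)=0.0000
(0,0): S=81.0000. Δ = (V_up−V_dn)/(S_up−S_dn) = (0.0000−12.4200)/(103.6800−58.3200) = -0.2738. V = [p*·0.0000 + (1−p*)·12.4200]/1.19 = 1.6774. B = V − Δ·S = 23.8559.
The time-0 hedge costs 1.6774, which is the no-arbitrage price.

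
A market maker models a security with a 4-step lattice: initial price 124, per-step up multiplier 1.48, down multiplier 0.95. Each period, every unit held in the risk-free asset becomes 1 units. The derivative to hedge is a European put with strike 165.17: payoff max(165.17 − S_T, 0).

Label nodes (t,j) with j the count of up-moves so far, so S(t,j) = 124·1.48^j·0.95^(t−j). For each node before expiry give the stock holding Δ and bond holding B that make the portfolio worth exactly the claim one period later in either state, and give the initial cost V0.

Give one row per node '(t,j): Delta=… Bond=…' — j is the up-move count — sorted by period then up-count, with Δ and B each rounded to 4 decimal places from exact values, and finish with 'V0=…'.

The replicating-portfolio and risk-neutral prices coincide; use p* = (1−0.95)/(1.48−0.95) = 0.0943 for the latter.
Payoff layer (t=4): V(4,0)=64.1712, V(4,1)=7.8245, V(4,2)=0.0000, V(4,3)=0.0000, V(4,4)=0.0000
  t=3,j=0: stock 106.3145 → up 157.3455 (V=7.8245), down 100.9988 (V=64.1712). Price 58.8555; hedge Δ=-1.0000, bond B=165.1700.
  t=3,j=1: stock 165.6268 → up 245.1277 (V=0.0000), down 157.3455 (V=7.8245). Price 7.0864; hedge Δ=-0.0891, bond B=21.8497.
  t=3,j=2: stock 258.0291 → up 381.8831 (V=0.0000), down 245.1277 (V=0.0000). Price 0.0000; hedge Δ=0.0000, bond B=0.0000.
  t=3,j=3: stock 401.9822 → up 594.9337 (V=0.0000), down 381.8831 (V=0.0000). Price 0.0000; hedge Δ=0.0000, bond B=0.0000.
  t=2,j=0: stock 111.9100 → up 165.6268 (V=7.0864), down 106.3145 (V=58.8555). Price 53.9716; hedge Δ=-0.8728, bond B=151.6492.
  t=2,j=1: stock 174.3440 → up 258.0291 (V=0.0000), down 165.6268 (V=7.0864). Price 6.4178; hedge Δ=-0.0767, bond B=19.7884.
  t=2,j=2: stock 271.6096 → up 401.9822 (V=0.0000), down 258.0291 (V=0.0000). Price 0.0000; hedge Δ=0.0000, bond B=0.0000.
  t=1,j=0: stock 117.8000 → up 174.3440 (V=6.4178), down 111.9100 (V=53.9716). Price 49.4854; hedge Δ=-0.7617, bond B=139.2095.
  t=1,j=1: stock 183.5200 → up 271.6096 (V=0.0000), down 174.3440 (V=6.4178). Price 5.8124; hedge Δ=-0.0660, bond B=17.9215.
  t=0,j=0: stock 124.0000 → up 183.5200 (V=5.8124), down 117.8000 (V=49.4854). Price 45.3653; hedge Δ=-0.6645, bond B=127.7672.
Root portfolio cost Δ·124+B reproduces V0=45.3653.

(0,0): Delta=-0.6645 Bond=127.7672
(1,0): Delta=-0.7617 Bond=139.2095
(1,1): Delta=-0.0660 Bond=17.9215
(2,0): Delta=-0.8728 Bond=151.6492
(2,1): Delta=-0.0767 Bond=19.7884
(2,2): Delta=0.0000 Bond=0.0000
(3,0): Delta=-1.0000 Bond=165.1700
(3,1): Delta=-0.0891 Bond=21.8497
(3,2): Delta=0.0000 Bond=0.0000
(3,3): Delta=0.0000 Bond=0.0000
V0=45.3653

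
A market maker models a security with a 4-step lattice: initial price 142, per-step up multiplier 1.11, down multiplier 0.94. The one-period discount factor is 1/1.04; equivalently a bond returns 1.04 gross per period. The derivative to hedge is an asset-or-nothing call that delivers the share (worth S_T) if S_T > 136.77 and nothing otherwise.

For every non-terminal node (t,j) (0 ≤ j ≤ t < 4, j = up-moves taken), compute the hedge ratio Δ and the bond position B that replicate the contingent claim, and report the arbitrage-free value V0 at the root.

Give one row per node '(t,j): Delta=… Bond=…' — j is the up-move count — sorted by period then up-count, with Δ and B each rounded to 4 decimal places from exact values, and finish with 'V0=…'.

(0,0): Delta=2.3910 Bond=-218.6282
(1,0): Delta=3.4455 Bond=-368.1282
(1,1): Delta=1.7659 Bond=-128.8449
(2,0): Delta=4.0993 Bond=-464.8934
(2,1): Delta=3.0579 Bond=-325.4254
(2,2): Delta=1.0000 Bond=0.0000
(3,0): Delta=0.0000 Bond=0.0000
(3,1): Delta=6.5294 Bond=-821.9315
(3,2): Delta=1.0000 Bond=0.0000
(3,3): Delta=1.0000 Bond=0.0000
V0=120.8925

The replicating-portfolio and risk-neutral prices coincide; use p* = (1.04−0.94)/(1.11−0.94) = 0.5882 for the latter.
Terminal values V(4,·): V(4,0)=0.0000, V(4,1)=0.0000, V(4,2)=154.5931, V(4,3)=182.5514, V(4,4)=215.5660
(3,0): S=117.9429. Δ = (V_up−V_dn)/(S_up−S_dn) = (0.0000−0.0000)/(130.9167−110.8664) = 0.0000. V = [p*·0.0000 + (1−p*)·0.0000]/1.04 = 0.0000. B = V − Δ·S = 0.0000.
(3,1): S=139.2730. Δ = (V_up−V_dn)/(S_up−S_dn) = (154.5931−0.0000)/(154.5931−130.9167) = 6.5294. V = [p*·154.5931 + (1−p*)·0.0000]/1.04 = 87.4395. B = V − Δ·S = -821.9315.
(3,2): S=164.4607. Δ = (V_up−V_dn)/(S_up−S_dn) = (182.5514−154.5931)/(182.5514−154.5931) = 1.0000. V = [p*·182.5514 + (1−p*)·154.5931]/1.04 = 164.4607. B = V − Δ·S = 0.0000.
(3,3): S=194.2036. Δ = (V_up−V_dn)/(S_up−S_dn) = (215.5660−182.5514)/(215.5660−182.5514) = 1.0000. V = [p*·215.5660 + (1−p*)·182.5514]/1.04 = 194.2036. B = V − Δ·S = 0.0000.
(2,0): S=125.4712. Δ = (V_up−V_dn)/(S_up−S_dn) = (87.4395−0.0000)/(139.2730−117.9429) = 4.0993. V = [p*·87.4395 + (1−p*)·0.0000]/1.04 = 49.4567. B = V − Δ·S = -464.8934.
(2,1): S=148.1628. Δ = (V_up−V_dn)/(S_up−S_dn) = (164.4607−87.4395)/(164.4607−139.2730) = 3.0579. V = [p*·164.4607 + (1−p*)·87.4395]/1.04 = 127.6405. B = V − Δ·S = -325.4254.
(2,2): S=174.9582. Δ = (V_up−V_dn)/(S_up−S_dn) = (194.2036−164.4607)/(194.2036−164.4607) = 1.0000. V = [p*·194.2036 + (1−p*)·164.4607]/1.04 = 174.9582. B = V − Δ·S = 0.0000.
(1,0): S=133.4800. Δ = (V_up−V_dn)/(S_up−S_dn) = (127.6405−49.4567)/(148.1628−125.4712) = 3.4455. V = [p*·127.6405 + (1−p*)·49.4567]/1.04 = 91.7761. B = V − Δ·S = -368.1282.
(1,1): S=157.6200. Δ = (V_up−V_dn)/(S_up−S_dn) = (174.9582−127.6405)/(174.9582−148.1628) = 1.7659. V = [p*·174.9582 + (1−p*)·127.6405]/1.04 = 149.4946. B = V − Δ·S = -128.8449.
(0,0): S=142.0000. Δ = (V_up−V_dn)/(S_up−S_dn) = (149.4946−91.7761)/(157.6200−133.4800) = 2.3910. V = [p*·149.4946 + (1−p*)·91.7761]/1.04 = 120.8925. B = V − Δ·S = -218.6282.
The time-0 hedge costs 120.8925, which is the no-arbitrage price.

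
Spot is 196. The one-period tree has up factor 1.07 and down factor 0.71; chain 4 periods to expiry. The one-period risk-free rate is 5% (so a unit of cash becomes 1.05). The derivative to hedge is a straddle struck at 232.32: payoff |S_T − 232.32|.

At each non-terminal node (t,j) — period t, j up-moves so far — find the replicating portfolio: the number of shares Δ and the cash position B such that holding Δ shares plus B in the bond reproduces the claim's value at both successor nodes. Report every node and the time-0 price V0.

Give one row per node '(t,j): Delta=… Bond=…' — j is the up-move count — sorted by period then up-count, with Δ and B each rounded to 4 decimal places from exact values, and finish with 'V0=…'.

The replicating-portfolio and risk-neutral prices coincide; use p* = (1.05−0.71)/(1.07−0.71) = 0.9444 for the latter.
Payoff layer (t=4): V(4,0)=182.5131, V(4,1)=157.2589, V(4,2)=119.1998, V(4,3)=61.8430, V(4,4)=24.5960
  t=3,j=0: stock 70.1506 → up 75.0611 (V=157.2589), down 49.8069 (V=182.5131). Price 151.1066; hedge Δ=-1.0000, bond B=221.2571.
  t=3,j=1: stock 105.7199 → up 113.1202 (V=119.1998), down 75.0611 (V=157.2589). Price 115.5373; hedge Δ=-1.0000, bond B=221.2571.
  t=3,j=2: stock 159.3243 → up 170.4770 (V=61.8430), down 113.1202 (V=119.1998). Price 61.9329; hedge Δ=-1.0000, bond B=221.2571.
  t=3,j=3: stock 240.1084 → up 256.9160 (V=24.5960), down 170.4770 (V=61.8430). Price 25.3955; hedge Δ=-0.4309, bond B=128.8594.
  t=2,j=0: stock 98.8036 → up 105.7199 (V=115.5373), down 70.1506 (V=151.1066). Price 111.9175; hedge Δ=-1.0000, bond B=210.7211.
  t=2,j=1: stock 148.9012 → up 159.3243 (V=61.9329), down 105.7199 (V=115.5373). Price 61.8199; hedge Δ=-1.0000, bond B=210.7211.
  t=2,j=2: stock 224.4004 → up 240.1084 (V=25.3955), down 159.3243 (V=61.9329). Price 26.1194; hedge Δ=-0.4523, bond B=127.6120.
  t=1,j=0: stock 139.1600 → up 148.9012 (V=61.8199), down 98.8036 (V=111.9175). Price 61.5268; hedge Δ=-1.0000, bond B=200.6868.
  t=1,j=1: stock 209.7200 → up 224.4004 (V=26.1194), down 148.9012 (V=61.8199). Price 26.7645; hedge Δ=-0.4729, bond B=125.9326.
  t=0,j=0: stock 196.0000 → up 209.7200 (V=26.7645), down 139.1600 (V=61.5268). Price 27.3293; hedge Δ=-0.4927, bond B=123.8910.
The time-0 hedge costs 27.3293, which is the no-arbitrage price.

(0,0): Delta=-0.4927 Bond=123.8910
(1,0): Delta=-1.0000 Bond=200.6868
(1,1): Delta=-0.4729 Bond=125.9326
(2,0): Delta=-1.0000 Bond=210.7211
(2,1): Delta=-1.0000 Bond=210.7211
(2,2): Delta=-0.4523 Bond=127.6120
(3,0): Delta=-1.0000 Bond=221.2571
(3,1): Delta=-1.0000 Bond=221.2571
(3,2): Delta=-1.0000 Bond=221.2571
(3,3): Delta=-0.4309 Bond=128.8594
V0=27.3293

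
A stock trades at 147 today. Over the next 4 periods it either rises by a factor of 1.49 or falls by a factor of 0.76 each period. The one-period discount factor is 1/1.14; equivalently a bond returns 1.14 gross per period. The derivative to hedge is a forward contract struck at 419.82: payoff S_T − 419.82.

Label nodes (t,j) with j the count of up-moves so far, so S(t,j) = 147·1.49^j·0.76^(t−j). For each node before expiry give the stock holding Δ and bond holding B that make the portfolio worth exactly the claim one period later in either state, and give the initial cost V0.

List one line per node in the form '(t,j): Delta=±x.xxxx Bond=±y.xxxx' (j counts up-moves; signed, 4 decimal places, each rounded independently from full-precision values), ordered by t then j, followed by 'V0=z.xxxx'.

(0,0): Delta=1.0000 Bond=-248.5671
(1,0): Delta=1.0000 Bond=-283.3665
(1,1): Delta=1.0000 Bond=-283.3665
(2,0): Delta=1.0000 Bond=-323.0379
(2,1): Delta=1.0000 Bond=-323.0379
(2,2): Delta=1.0000 Bond=-323.0379
(3,0): Delta=1.0000 Bond=-368.2632
(3,1): Delta=1.0000 Bond=-368.2632
(3,2): Delta=1.0000 Bond=-368.2632
(3,3): Delta=1.0000 Bond=-368.2632
V0=-101.5671

Since d<R<u, set p* = (R−d)/(u−d) = 0.5205; price each node as the discounted p*-expectation of its children.
Terminal values V(4,·): V(4,0)=-370.7776, V(4,1)=-323.6711, V(4,2)=-231.3175, V(4,3)=-50.2559, V(4,4)=304.7201
Node (3,0) S=64.5295: V=(p*·-323.6711+(1−p*)·-370.7776)/1.14=-303.7337; Δ=(-323.6711−-370.7776)/(96.1489−49.0424)=1.0000; B=V−Δ·S=-368.2632
Node (3,1) S=126.5117: V=(p*·-231.3175+(1−p*)·-323.6711)/1.14=-241.7514; Δ=(-231.3175−-323.6711)/(188.5025−96.1489)=1.0000; B=V−Δ·S=-368.2632
Node (3,2) S=248.0296: V=(p*·-50.2559+(1−p*)·-231.3175)/1.14=-120.2336; Δ=(-50.2559−-231.3175)/(369.5641−188.5025)=1.0000; B=V−Δ·S=-368.2632
Node (3,3) S=486.2685: V=(p*·304.7201+(1−p*)·-50.2559)/1.14=118.0053; Δ=(304.7201−-50.2559)/(724.5401−369.5641)=1.0000; B=V−Δ·S=-368.2632
Node (2,0) S=84.9072: V=(p*·-241.7514+(1−p*)·-303.7337)/1.14=-238.1307; Δ=(-241.7514−-303.7337)/(126.5117−64.5295)=1.0000; B=V−Δ·S=-323.0379
Node (2,1) S=166.4628: V=(p*·-120.2336+(1−p*)·-241.7514)/1.14=-156.5751; Δ=(-120.2336−-241.7514)/(248.0296−126.5117)=1.0000; B=V−Δ·S=-323.0379
Node (2,2) S=326.3547: V=(p*·118.0053+(1−p*)·-120.2336)/1.14=3.3168; Δ=(118.0053−-120.2336)/(486.2685−248.0296)=1.0000; B=V−Δ·S=-323.0379
Node (1,0) S=111.7200: V=(p*·-156.5751+(1−p*)·-238.1307)/1.14=-171.6465; Δ=(-156.5751−-238.1307)/(166.4628−84.9072)=1.0000; B=V−Δ·S=-283.3665
Node (1,1) S=219.0300: V=(p*·3.3168+(1−p*)·-156.5751)/1.14=-64.3365; Δ=(3.3168−-156.5751)/(326.3547−166.4628)=1.0000; B=V−Δ·S=-283.3665
Node (0,0) S=147.0000: V=(p*·-64.3365+(1−p*)·-171.6465)/1.14=-101.5671; Δ=(-64.3365−-171.6465)/(219.0300−111.7200)=1.0000; B=V−Δ·S=-248.5671
Root portfolio cost Δ·147+B reproduces V0=-101.5671.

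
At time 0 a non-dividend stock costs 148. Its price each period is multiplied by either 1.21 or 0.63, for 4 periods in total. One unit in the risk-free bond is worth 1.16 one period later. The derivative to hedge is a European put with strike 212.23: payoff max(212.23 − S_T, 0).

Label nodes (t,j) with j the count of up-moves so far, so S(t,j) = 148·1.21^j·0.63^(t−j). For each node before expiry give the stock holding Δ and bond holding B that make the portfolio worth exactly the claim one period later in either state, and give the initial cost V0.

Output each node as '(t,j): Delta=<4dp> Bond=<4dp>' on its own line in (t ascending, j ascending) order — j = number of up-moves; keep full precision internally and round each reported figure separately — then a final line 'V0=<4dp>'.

Risk-neutral probability p* = (R−d)/(u−d) = (1.16−0.63)/(1.21−0.63) = 0.9138.
Payoff layer (t=4): V(4,0)=188.9156, V(4,1)=167.4516, V(4,2)=126.2270, V(4,3)=47.0497, V(4,4)=0.0000
(3,0): S=37.0070. Δ = (V_up−V_dn)/(S_up−S_dn) = (167.4516−188.9156)/(44.7784−23.3144) = -1.0000. V = [p*·167.4516 + (1−p*)·188.9156]/1.16 = 145.9499. B = V − Δ·S = 182.9569.
(3,1): S=71.0769. Δ = (V_up−V_dn)/(S_up−S_dn) = (126.2270−167.4516)/(86.0030−44.7784) = -1.0000. V = [p*·126.2270 + (1−p*)·167.4516]/1.16 = 111.8800. B = V − Δ·S = 182.9569.
(3,2): S=136.5127. Δ = (V_up−V_dn)/(S_up−S_dn) = (47.0497−126.2270)/(165.1803−86.0030) = -1.0000. V = [p*·47.0497 + (1−p*)·126.2270]/1.16 = 46.4442. B = V − Δ·S = 182.9569.
(3,3): S=262.1910. Δ = (V_up−V_dn)/(S_up−S_dn) = (0.0000−47.0497)/(317.2511−165.1803) = -0.3094. V = [p*·0.0000 + (1−p*)·47.0497]/1.16 = 3.4966. B = V − Δ·S = 84.6166.
(2,0): S=58.7412. Δ = (V_up−V_dn)/(S_up−S_dn) = (111.8800−145.9499)/(71.0769−37.0070) = -1.0000. V = [p*·111.8800 + (1−p*)·145.9499]/1.16 = 98.9803. B = V − Δ·S = 157.7215.
(2,1): S=112.8204. Δ = (V_up−V_dn)/(S_up−S_dn) = (46.4442−111.8800)/(136.5127−71.0769) = -1.0000. V = [p*·46.4442 + (1−p*)·111.8800]/1.16 = 44.9011. B = V − Δ·S = 157.7215.
(2,2): S=216.6868. Δ = (V_up−V_dn)/(S_up−S_dn) = (3.4966−46.4442)/(262.1910−136.5127) = -0.3417. V = [p*·3.4966 + (1−p*)·46.4442]/1.16 = 6.2060. B = V − Δ·S = 80.2537.
(1,0): S=93.2400. Δ = (V_up−V_dn)/(S_up−S_dn) = (44.9011−98.9803)/(112.8204−58.7412) = -1.0000. V = [p*·44.9011 + (1−p*)·98.9803]/1.16 = 42.7268. B = V − Δ·S = 135.9668.
(1,1): S=179.0800. Δ = (V_up−V_dn)/(S_up−S_dn) = (6.2060−44.9011)/(216.6868−112.8204) = -0.3725. V = [p*·6.2060 + (1−p*)·44.9011]/1.16 = 8.2257. B = V − Δ·S = 74.9413.
(0,0): S=148.0000. Δ = (V_up−V_dn)/(S_up−S_dn) = (8.2257−42.7268)/(179.0800−93.2400) = -0.4019. V = [p*·8.2257 + (1−p*)·42.7268]/1.16 = 9.6551. B = V − Δ·S = 69.1398.
Self-financing check: at every node Δ·S+B equals the discounted successor values.

(0,0): Delta=-0.4019 Bond=69.1398
(1,0): Delta=-1.0000 Bond=135.9668
(1,1): Delta=-0.3725 Bond=74.9413
(2,0): Delta=-1.0000 Bond=157.7215
(2,1): Delta=-1.0000 Bond=157.7215
(2,2): Delta=-0.3417 Bond=80.2537
(3,0): Delta=-1.0000 Bond=182.9569
(3,1): Delta=-1.0000 Bond=182.9569
(3,2): Delta=-1.0000 Bond=182.9569
(3,3): Delta=-0.3094 Bond=84.6166
V0=9.6551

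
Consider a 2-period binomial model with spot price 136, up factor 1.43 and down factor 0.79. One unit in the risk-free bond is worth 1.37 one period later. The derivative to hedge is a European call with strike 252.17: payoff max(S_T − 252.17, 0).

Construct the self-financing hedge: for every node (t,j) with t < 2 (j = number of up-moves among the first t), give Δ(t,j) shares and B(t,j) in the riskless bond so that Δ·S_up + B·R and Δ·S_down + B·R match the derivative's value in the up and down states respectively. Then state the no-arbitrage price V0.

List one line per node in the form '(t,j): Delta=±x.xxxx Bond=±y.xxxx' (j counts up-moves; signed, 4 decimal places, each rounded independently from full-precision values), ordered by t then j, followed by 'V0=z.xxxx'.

Risk-neutral probability p* = (R−d)/(u−d) = (1.37−0.79)/(1.43−0.79) = 0.9063.
Payoff layer (t=2): V(2,0)=0.0000, V(2,1)=0.0000, V(2,2)=25.9364
Node (1,0) S=107.4400: V=(p*·0.0000+(1−p*)·0.0000)/1.37=0.0000; Δ=(0.0000−0.0000)/(153.6392−84.8776)=0.0000; B=V−Δ·S=0.0000
Node (1,1) S=194.4800: V=(p*·25.9364+(1−p*)·0.0000)/1.37=17.1568; Δ=(25.9364−0.0000)/(278.1064−153.6392)=0.2084; B=V−Δ·S=-23.3688
Node (0,0) S=136.0000: V=(p*·17.1568+(1−p*)·0.0000)/1.37=11.3492; Δ=(17.1568−0.0000)/(194.4800−107.4400)=0.1971; B=V−Δ·S=-15.4584
Root portfolio cost Δ·136+B reproduces V0=11.3492.

(0,0): Delta=0.1971 Bond=-15.4584
(1,0): Delta=0.0000 Bond=0.0000
(1,1): Delta=0.2084 Bond=-23.3688
V0=11.3492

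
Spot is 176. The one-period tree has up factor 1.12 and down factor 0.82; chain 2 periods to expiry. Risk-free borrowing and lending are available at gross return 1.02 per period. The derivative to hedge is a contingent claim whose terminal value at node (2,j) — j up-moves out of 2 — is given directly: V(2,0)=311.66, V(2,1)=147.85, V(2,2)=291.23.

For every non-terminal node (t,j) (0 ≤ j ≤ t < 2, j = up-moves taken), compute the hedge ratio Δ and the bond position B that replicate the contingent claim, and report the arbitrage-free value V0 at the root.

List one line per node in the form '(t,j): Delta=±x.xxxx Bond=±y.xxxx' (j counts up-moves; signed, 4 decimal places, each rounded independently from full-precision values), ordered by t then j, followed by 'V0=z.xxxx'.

(0,0): Delta=0.7610 Bond=86.9206
(1,0): Delta=-3.7835 Bond=744.5170
(1,1): Delta=2.4246 Bond=-239.2699
V0=220.8531

Since d<R<u, set p* = (R−d)/(u−d) = 0.6667; price each node as the discounted p*-expectation of its children.
At expiry t=2: V(2,0)=311.6600, V(2,1)=147.8500, V(2,2)=291.2300
(1,0): S=144.3200. Δ = (V_up−V_dn)/(S_up−S_dn) = (147.8500−311.6600)/(161.6384−118.3424) = -3.7835. V = [p*·147.8500 + (1−p*)·311.6600]/1.02 = 198.4837. B = V − Δ·S = 744.5170.
(1,1): S=197.1200. Δ = (V_up−V_dn)/(S_up−S_dn) = (291.2300−147.8500)/(220.7744−161.6384) = 2.4246. V = [p*·291.2300 + (1−p*)·147.8500]/1.02 = 238.6634. B = V − Δ·S = -239.2699.
(0,0): S=176.0000. Δ = (V_up−V_dn)/(S_up−S_dn) = (238.6634−198.4837)/(197.1200−144.3200) = 0.7610. V = [p*·238.6634 + (1−p*)·198.4837]/1.02 = 220.8531. B = V − Δ·S = 86.9206.
Root portfolio cost Δ·176+B reproduces V0=220.8531.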